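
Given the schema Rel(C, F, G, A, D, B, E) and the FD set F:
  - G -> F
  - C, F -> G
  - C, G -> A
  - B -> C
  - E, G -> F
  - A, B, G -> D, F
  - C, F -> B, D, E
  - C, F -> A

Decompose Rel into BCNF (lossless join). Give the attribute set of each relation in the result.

Candidate keys of the original relation: {B, F}, {B, G}, {C, F}, {C, G}.
Within {A, B, C, D, E, F, G}: {G}⁺ ∩ {A, B, C, D, E, F, G} = {F, G}, not the whole set, so G -> F violates BCNF; decompose into {F, G} and {A, B, C, D, E, G}.
{F, G} is in BCNF.
Within {A, B, C, D, E, G}: {B}⁺ ∩ {A, B, C, D, E, G} = {B, C}, not the whole set, so B -> C violates BCNF; decompose into {B, C} and {A, B, D, E, G}.
{B, C} is in BCNF.
{A, B, D, E, G} is in BCNF.

{A, B, D, E, G}; {B, C}; {F, G}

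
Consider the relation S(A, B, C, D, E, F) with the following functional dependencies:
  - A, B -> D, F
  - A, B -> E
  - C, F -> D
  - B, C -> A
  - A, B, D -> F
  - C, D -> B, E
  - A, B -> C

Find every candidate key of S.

{A, B} is a candidate key since {A, B}⁺ = {A, B, C, D, E, F} covers every attribute.
{B, C} is a candidate key since {B, C}⁺ = {A, B, C, D, E, F} covers every attribute.
{C, D} is a candidate key since {C, D}⁺ = {A, B, C, D, E, F} covers every attribute.
{C, F} is a candidate key since {C, F}⁺ = {A, B, C, D, E, F} covers every attribute.
These are minimal and exhaustive — every other superkey contains one of them.

{A, B}, {B, C}, {C, D}, {C, F}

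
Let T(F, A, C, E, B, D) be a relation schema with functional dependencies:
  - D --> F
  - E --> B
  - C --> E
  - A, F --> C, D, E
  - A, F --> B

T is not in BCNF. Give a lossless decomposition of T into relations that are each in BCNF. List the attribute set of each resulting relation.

{A, C, D}; {B, E}; {C, E}; {D, F}

Candidate keys of the original relation: {A, D}, {A, F}.
Within {A, B, C, D, E, F}: {D}⁺ ∩ {A, B, C, D, E, F} = {D, F}, not the whole set, so D --> F violates BCNF; decompose into {D, F} and {A, B, C, D, E}.
{D, F}: every determinant is a superkey — BCNF.
Within {A, B, C, D, E}: {E}⁺ ∩ {A, B, C, D, E} = {B, E}, not the whole set, so E --> B violates BCNF; decompose into {B, E} and {A, C, D, E}.
{B, E}: every determinant is a superkey — BCNF.
Within {A, C, D, E}: {C}⁺ ∩ {A, C, D, E} = {C, E}, not the whole set, so C --> E violates BCNF; decompose into {C, E} and {A, C, D}.
{C, E}: every determinant is a superkey — BCNF.
{A, C, D}: every determinant is a superkey — BCNF.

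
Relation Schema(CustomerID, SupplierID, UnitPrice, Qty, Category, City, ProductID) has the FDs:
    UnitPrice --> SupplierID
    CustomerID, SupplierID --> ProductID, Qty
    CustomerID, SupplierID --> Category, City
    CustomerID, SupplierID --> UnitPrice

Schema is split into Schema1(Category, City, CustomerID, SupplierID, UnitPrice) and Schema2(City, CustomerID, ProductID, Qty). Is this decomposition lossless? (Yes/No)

Schema1 ∩ Schema2 = {City, CustomerID}; its closure under F is {City, CustomerID}.
Neither Schema1 nor Schema2 is contained in that closure, so the decomposition is lossy.

No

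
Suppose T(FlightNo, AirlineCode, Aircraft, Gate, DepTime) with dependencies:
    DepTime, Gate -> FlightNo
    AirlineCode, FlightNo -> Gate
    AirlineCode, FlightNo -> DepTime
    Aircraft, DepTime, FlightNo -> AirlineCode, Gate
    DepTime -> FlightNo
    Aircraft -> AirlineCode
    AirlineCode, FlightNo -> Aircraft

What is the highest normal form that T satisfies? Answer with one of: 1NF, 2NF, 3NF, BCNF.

Candidate keys: {Aircraft, DepTime}, {Aircraft, FlightNo}, {AirlineCode, DepTime}, {AirlineCode, FlightNo}. Prime attributes: {Aircraft, AirlineCode, DepTime, FlightNo}.
DepTime, Gate -> FlightNo: {DepTime, Gate}⁺ = {DepTime, FlightNo, Gate}, which is not all of the attributes, so the left side is not a superkey — BCNF is violated.
Since {FlightNo} ⊆ prime attributes and every other non-superkey FD also has a prime right side, the schema is in 3NF.

3NF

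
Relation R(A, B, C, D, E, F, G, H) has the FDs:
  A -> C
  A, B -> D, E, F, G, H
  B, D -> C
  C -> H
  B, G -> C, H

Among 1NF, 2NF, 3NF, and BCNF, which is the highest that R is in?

1NF

Candidate key: {A, B}. Prime attributes: {A, B}.
A -> C: {A}⁺ = {A, C, H}, which is not all of the attributes, so the left side is not a superkey — BCNF is violated.
Because {C} is non-prime and the left side of A -> C is not a superkey, the relation is not in 3NF.
The proper key subset {A} of {A, B} determines non-prime {C, H}, so the relation is not even in 2NF.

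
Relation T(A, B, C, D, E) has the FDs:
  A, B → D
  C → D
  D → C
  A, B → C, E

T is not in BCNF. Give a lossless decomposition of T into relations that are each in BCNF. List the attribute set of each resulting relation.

Candidate key of the original relation: {A, B}.
In {A, B, C, D, E}, {C} is not a superkey ({C}⁺ restricted to this set is {C, D}), so split on C → D into {C, D} and {A, B, C, E}.
{C, D} is in BCNF.
{A, B, C, E} is in BCNF.

{A, B, C, E}; {C, D}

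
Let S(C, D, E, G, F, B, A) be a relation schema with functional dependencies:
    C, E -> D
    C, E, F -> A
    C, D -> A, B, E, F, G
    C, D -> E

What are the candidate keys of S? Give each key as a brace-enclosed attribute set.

{C, D}, {C, E}

{C} never appears on the right of any FD, so every key must include it.
Closure of {C, D} is {A, B, C, D, E, F, G}, the whole schema; {C, D} is a candidate key.
Closure of {C, E} is {A, B, C, D, E, F, G}, the whole schema; {C, E} is a candidate key.
These are minimal and exhaustive — every other superkey contains one of them.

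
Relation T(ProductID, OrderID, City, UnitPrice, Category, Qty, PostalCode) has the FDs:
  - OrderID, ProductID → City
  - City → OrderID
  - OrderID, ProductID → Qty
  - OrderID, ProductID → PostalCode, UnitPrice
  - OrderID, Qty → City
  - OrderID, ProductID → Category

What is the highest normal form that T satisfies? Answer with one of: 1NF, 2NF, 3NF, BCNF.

Candidate keys: {City, ProductID}, {OrderID, ProductID}. Prime attributes: {City, OrderID, ProductID}.
For City → OrderID we have {City}⁺ = {City, OrderID}; {City} is not a superkey, so BCNF fails.
But every attribute on its right side ({OrderID}) is prime, and the same holds for every other non-superkey FD, so 3NF still holds.

3NF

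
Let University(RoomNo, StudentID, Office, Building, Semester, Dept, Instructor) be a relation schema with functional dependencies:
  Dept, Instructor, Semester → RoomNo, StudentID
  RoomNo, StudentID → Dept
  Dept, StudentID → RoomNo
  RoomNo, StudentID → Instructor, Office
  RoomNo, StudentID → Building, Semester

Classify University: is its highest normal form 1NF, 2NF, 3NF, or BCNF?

BCNF

Candidate keys: {Dept, Instructor, Semester}, {Dept, StudentID}, {RoomNo, StudentID}. Prime attributes: {Dept, Instructor, RoomNo, Semester, StudentID}.
Every FD has a superkey on the left, so the relation is in BCNF.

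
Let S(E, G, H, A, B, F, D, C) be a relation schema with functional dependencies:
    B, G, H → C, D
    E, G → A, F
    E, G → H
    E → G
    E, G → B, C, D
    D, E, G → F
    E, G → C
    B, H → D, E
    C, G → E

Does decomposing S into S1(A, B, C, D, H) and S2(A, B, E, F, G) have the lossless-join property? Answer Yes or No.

S1 ∩ S2 = {A, B}; its closure under F is {A, B}.
Neither S1 nor S2 is contained in that closure, so the decomposition is lossy.

No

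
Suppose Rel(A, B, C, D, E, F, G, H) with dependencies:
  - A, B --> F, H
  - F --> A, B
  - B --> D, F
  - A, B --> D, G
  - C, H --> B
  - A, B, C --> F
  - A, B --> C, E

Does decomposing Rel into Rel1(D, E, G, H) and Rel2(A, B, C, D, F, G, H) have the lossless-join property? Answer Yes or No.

Rel1 ∩ Rel2 = {D, G, H}; its closure under F is {D, G, H}.
The closure covers neither Rel1 nor Rel2 entirely; the join is not lossless.

No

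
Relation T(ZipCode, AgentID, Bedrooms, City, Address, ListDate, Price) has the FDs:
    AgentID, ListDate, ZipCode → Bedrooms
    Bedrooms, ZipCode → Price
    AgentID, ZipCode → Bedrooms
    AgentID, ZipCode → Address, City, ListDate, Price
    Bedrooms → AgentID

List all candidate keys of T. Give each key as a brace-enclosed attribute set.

No FD produces {ZipCode}, so it must be in every candidate key.
{AgentID, ZipCode} is a candidate key since {AgentID, ZipCode}⁺ = {Address, AgentID, Bedrooms, City, ListDate, Price, ZipCode} covers every attribute.
{Bedrooms, ZipCode} is a candidate key since {Bedrooms, ZipCode}⁺ = {Address, AgentID, Bedrooms, City, ListDate, Price, ZipCode} covers every attribute.
Any other superkey properly contains one of these, so there are no further candidate keys.

{AgentID, ZipCode}, {Bedrooms, ZipCode}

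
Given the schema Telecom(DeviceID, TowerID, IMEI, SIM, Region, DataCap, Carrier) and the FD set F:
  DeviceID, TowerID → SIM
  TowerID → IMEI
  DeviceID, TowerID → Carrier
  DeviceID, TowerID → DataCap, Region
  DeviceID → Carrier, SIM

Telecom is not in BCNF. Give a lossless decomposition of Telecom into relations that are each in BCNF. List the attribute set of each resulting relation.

Candidate key of the original relation: {DeviceID, TowerID}.
{Carrier, DataCap, DeviceID, IMEI, Region, SIM, TowerID}: {TowerID} determines {IMEI, TowerID} here but is not a superkey — split on TowerID → IMEI, giving {IMEI, TowerID} and {Carrier, DataCap, DeviceID, Region, SIM, TowerID}.
{IMEI, TowerID} is in BCNF.
{Carrier, DataCap, DeviceID, Region, SIM, TowerID}: {DeviceID} determines {Carrier, DeviceID, SIM} here but is not a superkey — split on DeviceID → Carrier, SIM, giving {Carrier, DeviceID, SIM} and {DataCap, DeviceID, Region, TowerID}.
{Carrier, DeviceID, SIM} is in BCNF.
{DataCap, DeviceID, Region, TowerID} is in BCNF.

{Carrier, DeviceID, SIM}; {DataCap, DeviceID, Region, TowerID}; {IMEI, TowerID}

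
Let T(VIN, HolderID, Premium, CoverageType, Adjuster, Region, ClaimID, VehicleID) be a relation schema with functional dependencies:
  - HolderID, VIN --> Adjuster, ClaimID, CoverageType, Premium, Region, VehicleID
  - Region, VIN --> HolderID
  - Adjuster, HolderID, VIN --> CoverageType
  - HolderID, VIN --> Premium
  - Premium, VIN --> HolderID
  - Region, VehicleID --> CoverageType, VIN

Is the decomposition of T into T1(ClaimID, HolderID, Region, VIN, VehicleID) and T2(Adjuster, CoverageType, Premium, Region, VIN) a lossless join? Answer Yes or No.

The shared attributes are {Region, VIN} and {Region, VIN}⁺ = {Adjuster, ClaimID, CoverageType, HolderID, Premium, Region, VIN, VehicleID}.
Since T1 ⊆ {Adjuster, ClaimID, CoverageType, HolderID, Premium, Region, VIN, VehicleID}, the intersection is a superkey of T1; the decomposition is lossless.

Yes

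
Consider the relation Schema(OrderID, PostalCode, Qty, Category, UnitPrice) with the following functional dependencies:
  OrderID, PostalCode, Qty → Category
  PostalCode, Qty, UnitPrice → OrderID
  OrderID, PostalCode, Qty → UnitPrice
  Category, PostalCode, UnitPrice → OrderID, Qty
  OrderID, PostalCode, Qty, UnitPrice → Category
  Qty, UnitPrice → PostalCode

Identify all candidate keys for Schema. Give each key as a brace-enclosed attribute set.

{Category, PostalCode, UnitPrice}, {OrderID, PostalCode, Qty}, {Qty, UnitPrice}

{Qty, UnitPrice} is a candidate key since {Qty, UnitPrice}⁺ = {Category, OrderID, PostalCode, Qty, UnitPrice} covers every attribute.
{Category, PostalCode, UnitPrice} is a candidate key since {Category, PostalCode, UnitPrice}⁺ = {Category, OrderID, PostalCode, Qty, UnitPrice} covers every attribute.
{OrderID, PostalCode, Qty} is a candidate key since {OrderID, PostalCode, Qty}⁺ = {Category, OrderID, PostalCode, Qty, UnitPrice} covers every attribute.
Any other superkey properly contains one of these, so there are no further candidate keys.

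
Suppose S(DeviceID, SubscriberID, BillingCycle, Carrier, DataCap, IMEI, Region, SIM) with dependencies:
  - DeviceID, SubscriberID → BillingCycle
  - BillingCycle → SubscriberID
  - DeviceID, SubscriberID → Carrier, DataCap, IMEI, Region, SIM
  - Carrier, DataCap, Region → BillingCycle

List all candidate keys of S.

{BillingCycle, DeviceID}, {Carrier, DataCap, DeviceID, Region}, {DeviceID, SubscriberID}

{DeviceID} never appears on the right of any FD, so every key must include it.
Closure of {BillingCycle, DeviceID} is {BillingCycle, Carrier, DataCap, DeviceID, IMEI, Region, SIM, SubscriberID}, the whole schema; {BillingCycle, DeviceID} is a candidate key.
Closure of {DeviceID, SubscriberID} is {BillingCycle, Carrier, DataCap, DeviceID, IMEI, Region, SIM, SubscriberID}, the whole schema; {DeviceID, SubscriberID} is a candidate key.
Closure of {Carrier, DataCap, DeviceID, Region} is {BillingCycle, Carrier, DataCap, DeviceID, IMEI, Region, SIM, SubscriberID}, the whole schema; {Carrier, DataCap, DeviceID, Region} is a candidate key.
These are minimal and exhaustive — every other superkey contains one of them.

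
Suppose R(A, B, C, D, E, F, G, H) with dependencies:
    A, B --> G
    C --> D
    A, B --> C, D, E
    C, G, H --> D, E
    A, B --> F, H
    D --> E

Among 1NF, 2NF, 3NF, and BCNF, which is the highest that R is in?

Candidate key: {A, B}. Prime attributes: {A, B}.
For C --> D we have {C}⁺ = {C, D, E}; {C} is not a superkey, so BCNF fails.
Because {D} is non-prime and the left side of C --> D is not a superkey, the relation is not in 3NF.
No proper subset of a key has a non-prime attribute in its closure, so there is no partial dependency; 2NF holds.

2NF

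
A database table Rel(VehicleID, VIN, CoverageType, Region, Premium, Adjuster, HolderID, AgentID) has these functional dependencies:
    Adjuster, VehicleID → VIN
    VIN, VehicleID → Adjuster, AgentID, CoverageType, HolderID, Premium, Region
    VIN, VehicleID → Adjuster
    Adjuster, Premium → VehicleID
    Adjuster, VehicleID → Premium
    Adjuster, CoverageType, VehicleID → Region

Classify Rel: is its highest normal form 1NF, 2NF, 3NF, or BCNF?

BCNF

Candidate keys: {Adjuster, Premium}, {Adjuster, VehicleID}, {VIN, VehicleID}. Prime attributes: {Adjuster, Premium, VIN, VehicleID}.
Every FD has a superkey on the left, so the relation is in BCNF.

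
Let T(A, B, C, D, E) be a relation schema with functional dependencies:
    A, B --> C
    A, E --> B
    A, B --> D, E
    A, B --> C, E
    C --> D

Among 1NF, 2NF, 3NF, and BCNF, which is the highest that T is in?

Candidate keys: {A, B}, {A, E}. Prime attributes: {A, B, E}.
For C --> D we have {C}⁺ = {C, D}; {C} is not a superkey, so BCNF fails.
C --> D has non-prime {D} on the right and a non-superkey on the left, so 3NF fails.
Checking every proper subset of each key, none determines a non-prime attribute — 2NF is satisfied.

2NF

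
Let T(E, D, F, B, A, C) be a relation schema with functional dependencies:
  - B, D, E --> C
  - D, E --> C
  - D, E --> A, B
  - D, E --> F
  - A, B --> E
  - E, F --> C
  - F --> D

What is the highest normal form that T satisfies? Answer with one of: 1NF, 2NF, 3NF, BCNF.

3NF

Candidate keys: {A, B, D}, {A, B, F}, {D, E}, {E, F}. Prime attributes: {A, B, D, E, F}.
For A, B --> E we have {A, B}⁺ = {A, B, E}; {A, B} is not a superkey, so BCNF fails.
Since {E} ⊆ prime attributes and every other non-superkey FD also has a prime right side, the schema is in 3NF.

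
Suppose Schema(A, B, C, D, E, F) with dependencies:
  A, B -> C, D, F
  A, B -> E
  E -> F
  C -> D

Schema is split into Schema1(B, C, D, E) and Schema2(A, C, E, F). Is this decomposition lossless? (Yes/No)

Common attributes: {C, E}; their closure is {C, D, E, F}.
Neither Schema1 nor Schema2 is contained in that closure, so the decomposition is lossy.

No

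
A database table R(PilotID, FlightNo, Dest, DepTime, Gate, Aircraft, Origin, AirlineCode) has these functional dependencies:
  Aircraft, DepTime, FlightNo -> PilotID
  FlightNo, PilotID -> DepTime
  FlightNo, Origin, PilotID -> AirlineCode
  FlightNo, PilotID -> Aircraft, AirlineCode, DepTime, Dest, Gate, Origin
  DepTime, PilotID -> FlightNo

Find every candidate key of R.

Closure of {DepTime, PilotID} is {Aircraft, AirlineCode, DepTime, Dest, FlightNo, Gate, Origin, PilotID}, the whole schema; {DepTime, PilotID} is a candidate key.
Closure of {FlightNo, PilotID} is {Aircraft, AirlineCode, DepTime, Dest, FlightNo, Gate, Origin, PilotID}, the whole schema; {FlightNo, PilotID} is a candidate key.
Closure of {Aircraft, DepTime, FlightNo} is {Aircraft, AirlineCode, DepTime, Dest, FlightNo, Gate, Origin, PilotID}, the whole schema; {Aircraft, DepTime, FlightNo} is a candidate key.
These are minimal and exhaustive — every other superkey contains one of them.

{Aircraft, DepTime, FlightNo}, {DepTime, PilotID}, {FlightNo, PilotID}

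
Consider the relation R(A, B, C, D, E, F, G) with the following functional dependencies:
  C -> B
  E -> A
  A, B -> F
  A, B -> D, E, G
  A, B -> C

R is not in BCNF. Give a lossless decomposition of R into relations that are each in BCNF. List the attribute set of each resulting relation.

{A, E}; {B, C}; {C, D, E, F, G}

Candidate keys of the original relation: {A, B}, {A, C}, {B, E}, {C, E}.
In {A, B, C, D, E, F, G}, {C} is not a superkey ({C}⁺ restricted to this set is {B, C}), so split on C -> B into {B, C} and {A, C, D, E, F, G}.
{B, C} has no BCNF violation.
In {A, C, D, E, F, G}, {E} is not a superkey ({E}⁺ restricted to this set is {A, E}), so split on E -> A into {A, E} and {C, D, E, F, G}.
{A, E} has no BCNF violation.
{C, D, E, F, G} has no BCNF violation.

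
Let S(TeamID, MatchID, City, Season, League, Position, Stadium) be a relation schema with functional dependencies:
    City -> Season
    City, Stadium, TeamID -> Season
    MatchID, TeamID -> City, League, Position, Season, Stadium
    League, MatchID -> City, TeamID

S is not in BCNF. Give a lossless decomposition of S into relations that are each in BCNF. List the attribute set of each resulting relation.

Candidate keys of the original relation: {League, MatchID}, {MatchID, TeamID}.
{City, League, MatchID, Position, Season, Stadium, TeamID}: {City} determines {City, Season} here but is not a superkey — split on City -> Season, giving {City, Season} and {City, League, MatchID, Position, Stadium, TeamID}.
{City, Season}: every determinant is a superkey — BCNF.
{City, League, MatchID, Position, Stadium, TeamID}: every determinant is a superkey — BCNF.

{City, League, MatchID, Position, Stadium, TeamID}; {City, Season}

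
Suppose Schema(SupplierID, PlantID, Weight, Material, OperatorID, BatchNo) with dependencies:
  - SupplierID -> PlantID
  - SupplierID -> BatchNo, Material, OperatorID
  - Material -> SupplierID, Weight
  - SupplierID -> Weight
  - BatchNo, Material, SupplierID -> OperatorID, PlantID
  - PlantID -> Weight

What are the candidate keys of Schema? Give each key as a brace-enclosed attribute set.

{Material}, {SupplierID}

{Material} is a candidate key since {Material}⁺ = {BatchNo, Material, OperatorID, PlantID, SupplierID, Weight} covers every attribute.
{SupplierID} is a candidate key since {SupplierID}⁺ = {BatchNo, Material, OperatorID, PlantID, SupplierID, Weight} covers every attribute.
Any other superkey properly contains one of these, so there are no further candidate keys.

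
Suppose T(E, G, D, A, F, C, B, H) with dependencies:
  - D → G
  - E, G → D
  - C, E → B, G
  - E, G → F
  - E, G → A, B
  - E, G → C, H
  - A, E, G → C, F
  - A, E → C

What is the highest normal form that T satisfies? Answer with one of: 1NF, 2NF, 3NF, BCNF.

Candidate keys: {A, E}, {C, E}, {D, E}, {E, G}. Prime attributes: {A, C, D, E, G}.
D → G: {D}⁺ = {D, G}, which is not all of the attributes, so the left side is not a superkey — BCNF is violated.
Since {G} ⊆ prime attributes and every other non-superkey FD also has a prime right side, the schema is in 3NF.

3NF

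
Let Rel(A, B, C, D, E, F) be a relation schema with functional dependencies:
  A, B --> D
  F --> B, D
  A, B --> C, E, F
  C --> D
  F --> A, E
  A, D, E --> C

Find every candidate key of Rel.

{A, B}, {F}

{F}⁺ = {A, B, C, D, E, F} — all of the relation — so {F} is a candidate key.
{A, B}⁺ = {A, B, C, D, E, F} — all of the relation — so {A, B} is a candidate key.
These are minimal and exhaustive — every other superkey contains one of them.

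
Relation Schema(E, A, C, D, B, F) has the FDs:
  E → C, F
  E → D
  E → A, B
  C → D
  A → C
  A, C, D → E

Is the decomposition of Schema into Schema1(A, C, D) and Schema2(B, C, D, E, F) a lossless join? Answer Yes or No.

Schema1 ∩ Schema2 = {C, D}; its closure under F is {C, D}.
Neither Schema1 nor Schema2 is contained in that closure, so the decomposition is lossy.

No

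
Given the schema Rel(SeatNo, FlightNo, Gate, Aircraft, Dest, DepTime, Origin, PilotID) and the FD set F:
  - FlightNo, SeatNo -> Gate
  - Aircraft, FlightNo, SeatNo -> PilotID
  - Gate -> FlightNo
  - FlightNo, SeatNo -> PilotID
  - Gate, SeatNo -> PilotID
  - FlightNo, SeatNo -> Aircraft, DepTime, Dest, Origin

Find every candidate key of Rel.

{FlightNo, SeatNo}, {Gate, SeatNo}

Attributes never on any right-hand side: {SeatNo} — every candidate key must contain it.
{FlightNo, SeatNo} is a candidate key since {FlightNo, SeatNo}⁺ = {Aircraft, DepTime, Dest, FlightNo, Gate, Origin, PilotID, SeatNo} covers every attribute.
{Gate, SeatNo} is a candidate key since {Gate, SeatNo}⁺ = {Aircraft, DepTime, Dest, FlightNo, Gate, Origin, PilotID, SeatNo} covers every attribute.
These are minimal and exhaustive — every other superkey contains one of them.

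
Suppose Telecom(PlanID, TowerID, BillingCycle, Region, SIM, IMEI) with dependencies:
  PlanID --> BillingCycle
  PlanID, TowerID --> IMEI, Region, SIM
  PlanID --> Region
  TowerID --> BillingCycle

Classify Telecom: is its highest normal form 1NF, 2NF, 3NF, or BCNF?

Candidate key: {PlanID, TowerID}. Prime attributes: {PlanID, TowerID}.
PlanID --> BillingCycle breaks BCNF: {PlanID}⁺ = {BillingCycle, PlanID, Region}, so {PlanID} is not a superkey.
PlanID --> BillingCycle has non-prime {BillingCycle} on the right and a non-superkey on the left, so 3NF fails.
The proper key subset {PlanID} of {PlanID, TowerID} determines non-prime {BillingCycle, Region}, so the relation is not even in 2NF.

1NF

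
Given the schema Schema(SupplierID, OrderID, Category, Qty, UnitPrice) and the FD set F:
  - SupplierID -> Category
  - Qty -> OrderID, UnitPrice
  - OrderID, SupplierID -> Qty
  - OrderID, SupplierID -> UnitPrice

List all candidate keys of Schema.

{OrderID, SupplierID}, {Qty, SupplierID}

{SupplierID} never appears on the right of any FD, so every key must include it.
{OrderID, SupplierID}⁺ = {Category, OrderID, Qty, SupplierID, UnitPrice} — all of the relation — so {OrderID, SupplierID} is a candidate key.
{Qty, SupplierID}⁺ = {Category, OrderID, Qty, SupplierID, UnitPrice} — all of the relation — so {Qty, SupplierID} is a candidate key.
Any other superkey properly contains one of these, so there are no further candidate keys.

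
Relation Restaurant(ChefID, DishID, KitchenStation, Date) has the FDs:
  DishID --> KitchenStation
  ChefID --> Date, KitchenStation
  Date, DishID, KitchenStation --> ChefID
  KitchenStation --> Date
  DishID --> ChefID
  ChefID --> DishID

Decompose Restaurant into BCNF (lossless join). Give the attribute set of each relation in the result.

{ChefID, DishID, KitchenStation}; {Date, KitchenStation}

Candidate keys of the original relation: {ChefID}, {DishID}.
{ChefID, Date, DishID, KitchenStation}: {KitchenStation} determines {Date, KitchenStation} here but is not a superkey — split on KitchenStation --> Date, giving {Date, KitchenStation} and {ChefID, DishID, KitchenStation}.
{Date, KitchenStation}: every determinant is a superkey — BCNF.
{ChefID, DishID, KitchenStation}: every determinant is a superkey — BCNF.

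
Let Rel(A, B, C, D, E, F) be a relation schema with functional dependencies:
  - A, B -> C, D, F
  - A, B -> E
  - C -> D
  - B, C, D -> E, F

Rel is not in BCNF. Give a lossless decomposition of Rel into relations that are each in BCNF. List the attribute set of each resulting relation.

Candidate key of the original relation: {A, B}.
Within {A, B, C, D, E, F}: {C}⁺ ∩ {A, B, C, D, E, F} = {C, D}, not the whole set, so C -> D violates BCNF; decompose into {C, D} and {A, B, C, E, F}.
{C, D} has no BCNF violation.
Within {A, B, C, E, F}: {B, C}⁺ ∩ {A, B, C, E, F} = {B, C, E, F}, not the whole set, so B, C -> E, F violates BCNF; decompose into {B, C, E, F} and {A, B, C}.
{B, C, E, F} has no BCNF violation.
{A, B, C} has no BCNF violation.

{A, B, C}; {B, C, E, F}; {C, D}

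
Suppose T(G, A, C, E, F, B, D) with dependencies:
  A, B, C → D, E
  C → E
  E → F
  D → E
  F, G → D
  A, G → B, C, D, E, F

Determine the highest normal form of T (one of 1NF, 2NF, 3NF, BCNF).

2NF

Candidate key: {A, G}. Prime attributes: {A, G}.
A, B, C → D, E: {A, B, C}⁺ = {A, B, C, D, E, F}, which is not all of the attributes, so the left side is not a superkey — BCNF is violated.
Because {D, E} are non-prime and the left side of A, B, C → D, E is not a superkey, the relation is not in 3NF.
Checking every proper subset of each key, none determines a non-prime attribute — 2NF is satisfied.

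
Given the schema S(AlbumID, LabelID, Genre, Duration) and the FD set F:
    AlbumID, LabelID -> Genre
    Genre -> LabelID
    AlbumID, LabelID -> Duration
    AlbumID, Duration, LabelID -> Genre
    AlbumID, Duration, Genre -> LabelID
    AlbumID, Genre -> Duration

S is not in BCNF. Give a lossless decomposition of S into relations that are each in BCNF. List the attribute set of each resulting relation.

{AlbumID, Duration, Genre}; {Genre, LabelID}

Candidate keys of the original relation: {AlbumID, Genre}, {AlbumID, LabelID}.
Within {AlbumID, Duration, Genre, LabelID}: {Genre}⁺ ∩ {AlbumID, Duration, Genre, LabelID} = {Genre, LabelID}, not the whole set, so Genre -> LabelID violates BCNF; decompose into {Genre, LabelID} and {AlbumID, Duration, Genre}.
{Genre, LabelID} has no BCNF violation.
{AlbumID, Duration, Genre} has no BCNF violation.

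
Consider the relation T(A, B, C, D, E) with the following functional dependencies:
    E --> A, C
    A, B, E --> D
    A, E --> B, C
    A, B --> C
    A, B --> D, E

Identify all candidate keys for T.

{E} is a candidate key since {E}⁺ = {A, B, C, D, E} covers every attribute.
{A, B} is a candidate key since {A, B}⁺ = {A, B, C, D, E} covers every attribute.
Any other superkey properly contains one of these, so there are no further candidate keys.

{A, B}, {E}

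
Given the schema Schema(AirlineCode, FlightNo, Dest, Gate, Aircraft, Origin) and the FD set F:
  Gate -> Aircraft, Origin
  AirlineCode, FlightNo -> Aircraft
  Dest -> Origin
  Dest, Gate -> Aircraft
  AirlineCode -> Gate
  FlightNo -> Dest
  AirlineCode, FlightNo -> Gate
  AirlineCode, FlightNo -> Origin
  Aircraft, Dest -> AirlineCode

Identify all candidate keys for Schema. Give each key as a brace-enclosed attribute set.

No FD produces {FlightNo}, so it must be in every candidate key.
{Aircraft, FlightNo} is a candidate key since {Aircraft, FlightNo}⁺ = {Aircraft, AirlineCode, Dest, FlightNo, Gate, Origin} covers every attribute.
{AirlineCode, FlightNo} is a candidate key since {AirlineCode, FlightNo}⁺ = {Aircraft, AirlineCode, Dest, FlightNo, Gate, Origin} covers every attribute.
{FlightNo, Gate} is a candidate key since {FlightNo, Gate}⁺ = {Aircraft, AirlineCode, Dest, FlightNo, Gate, Origin} covers every attribute.
These are minimal and exhaustive — every other superkey contains one of them.

{Aircraft, FlightNo}, {AirlineCode, FlightNo}, {FlightNo, Gate}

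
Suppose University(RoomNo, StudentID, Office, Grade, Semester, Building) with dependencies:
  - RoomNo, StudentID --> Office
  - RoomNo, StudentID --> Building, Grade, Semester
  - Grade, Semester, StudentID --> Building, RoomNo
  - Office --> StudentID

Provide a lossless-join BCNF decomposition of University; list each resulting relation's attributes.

Candidate keys of the original relation: {Grade, Office, Semester}, {Grade, Semester, StudentID}, {Office, RoomNo}, {RoomNo, StudentID}.
In {Building, Grade, Office, RoomNo, Semester, StudentID}, {Office} is not a superkey ({Office}⁺ restricted to this set is {Office, StudentID}), so split on Office --> StudentID into {Office, StudentID} and {Building, Grade, Office, RoomNo, Semester}.
{Office, StudentID}: every determinant is a superkey — BCNF.
{Building, Grade, Office, RoomNo, Semester}: every determinant is a superkey — BCNF.

{Building, Grade, Office, RoomNo, Semester}; {Office, StudentID}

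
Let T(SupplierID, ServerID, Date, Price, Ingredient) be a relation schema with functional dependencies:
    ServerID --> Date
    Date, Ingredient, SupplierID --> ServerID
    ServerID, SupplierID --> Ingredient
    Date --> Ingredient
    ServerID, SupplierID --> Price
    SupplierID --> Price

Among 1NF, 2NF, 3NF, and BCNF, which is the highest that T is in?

1NF

Candidate keys: {Date, SupplierID}, {ServerID, SupplierID}. Prime attributes: {Date, ServerID, SupplierID}.
ServerID --> Date: {ServerID}⁺ = {Date, Ingredient, ServerID}, which is not all of the attributes, so the left side is not a superkey — BCNF is violated.
Because {Ingredient} is non-prime and the left side of Date --> Ingredient is not a superkey, the relation is not in 3NF.
{Date} is a proper subset of the key {Date, SupplierID}, and {Date}⁺ contains the non-prime attribute {Ingredient} — a partial dependency, so 2NF is violated.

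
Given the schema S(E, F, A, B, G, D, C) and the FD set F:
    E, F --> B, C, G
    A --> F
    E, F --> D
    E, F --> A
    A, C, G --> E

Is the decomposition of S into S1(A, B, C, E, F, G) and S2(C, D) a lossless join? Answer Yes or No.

No

Common attributes: {C}; their closure is {C}.
S1 ⊄ {C} and S2 ⊄ {C}, so the split is lossy.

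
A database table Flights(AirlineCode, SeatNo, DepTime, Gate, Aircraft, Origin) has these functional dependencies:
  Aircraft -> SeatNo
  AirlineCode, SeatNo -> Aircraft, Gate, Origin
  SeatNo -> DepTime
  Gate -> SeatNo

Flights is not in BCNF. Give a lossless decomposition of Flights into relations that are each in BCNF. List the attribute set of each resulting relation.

{Aircraft, AirlineCode, Gate, Origin}; {Aircraft, SeatNo}; {DepTime, SeatNo}

Candidate keys of the original relation: {Aircraft, AirlineCode}, {AirlineCode, Gate}, {AirlineCode, SeatNo}.
In {Aircraft, AirlineCode, DepTime, Gate, Origin, SeatNo}, {Aircraft} is not a superkey ({Aircraft}⁺ restricted to this set is {Aircraft, DepTime, SeatNo}), so split on Aircraft -> DepTime, SeatNo into {Aircraft, DepTime, SeatNo} and {Aircraft, AirlineCode, Gate, Origin}.
In {Aircraft, DepTime, SeatNo}, {SeatNo} is not a superkey ({SeatNo}⁺ restricted to this set is {DepTime, SeatNo}), so split on SeatNo -> DepTime into {DepTime, SeatNo} and {Aircraft, SeatNo}.
{DepTime, SeatNo} has no BCNF violation.
{Aircraft, SeatNo} has no BCNF violation.
{Aircraft, AirlineCode, Gate, Origin} has no BCNF violation.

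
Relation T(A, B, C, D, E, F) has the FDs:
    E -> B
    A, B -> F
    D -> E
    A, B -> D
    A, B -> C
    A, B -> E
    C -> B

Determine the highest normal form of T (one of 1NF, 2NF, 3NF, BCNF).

3NF

Candidate keys: {A, B}, {A, C}, {A, D}, {A, E}. Prime attributes: {A, B, C, D, E}.
E -> B breaks BCNF: {E}⁺ = {B, E}, so {E} is not a superkey.
Since {B} ⊆ prime attributes and every other non-superkey FD also has a prime right side, the schema is in 3NF.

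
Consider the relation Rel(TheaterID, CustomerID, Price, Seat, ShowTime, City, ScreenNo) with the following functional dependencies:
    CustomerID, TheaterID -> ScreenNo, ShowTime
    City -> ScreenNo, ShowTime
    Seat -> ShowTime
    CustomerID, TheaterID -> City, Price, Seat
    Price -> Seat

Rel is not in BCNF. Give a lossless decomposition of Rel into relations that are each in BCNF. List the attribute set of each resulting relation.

{City, CustomerID, Price, TheaterID}; {City, ScreenNo, ShowTime}; {Price, Seat}

Candidate key of the original relation: {CustomerID, TheaterID}.
Within {City, CustomerID, Price, ScreenNo, Seat, ShowTime, TheaterID}: {City}⁺ ∩ {City, CustomerID, Price, ScreenNo, Seat, ShowTime, TheaterID} = {City, ScreenNo, ShowTime}, not the whole set, so City -> ScreenNo, ShowTime violates BCNF; decompose into {City, ScreenNo, ShowTime} and {City, CustomerID, Price, Seat, TheaterID}.
{City, ScreenNo, ShowTime} is in BCNF.
Within {City, CustomerID, Price, Seat, TheaterID}: {Price}⁺ ∩ {City, CustomerID, Price, Seat, TheaterID} = {Price, Seat}, not the whole set, so Price -> Seat violates BCNF; decompose into {Price, Seat} and {City, CustomerID, Price, TheaterID}.
{Price, Seat} is in BCNF.
{City, CustomerID, Price, TheaterID} is in BCNF.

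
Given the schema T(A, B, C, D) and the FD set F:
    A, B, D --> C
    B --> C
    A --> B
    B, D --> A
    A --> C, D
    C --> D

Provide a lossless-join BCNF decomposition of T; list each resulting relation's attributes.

Candidate keys of the original relation: {A}, {B}.
In {A, B, C, D}, {C} is not a superkey ({C}⁺ restricted to this set is {C, D}), so split on C --> D into {C, D} and {A, B, C}.
{C, D} has no BCNF violation.
{A, B, C} has no BCNF violation.

{A, B, C}; {C, D}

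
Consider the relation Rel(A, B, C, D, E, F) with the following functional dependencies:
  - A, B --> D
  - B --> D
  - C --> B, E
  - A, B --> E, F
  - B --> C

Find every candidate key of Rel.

{A} never appears on the right of any FD, so every key must include it.
{A, B}⁺ = {A, B, C, D, E, F}, which is every attribute, so {A, B} is a candidate key.
{A, C}⁺ = {A, B, C, D, E, F}, which is every attribute, so {A, C} is a candidate key.
No proper subset of any of these is a key, and no other minimal superkey exists.

{A, B}, {A, C}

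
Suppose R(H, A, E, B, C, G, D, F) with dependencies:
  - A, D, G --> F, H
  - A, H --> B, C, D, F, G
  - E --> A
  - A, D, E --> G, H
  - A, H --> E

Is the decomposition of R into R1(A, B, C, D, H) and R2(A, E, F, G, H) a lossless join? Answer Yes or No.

Yes

R1 ∩ R2 = {A, H}; its closure under F is {A, B, C, D, E, F, G, H}.
Since R1 ⊆ {A, B, C, D, E, F, G, H}, the intersection is a superkey of R1; the decomposition is lossless.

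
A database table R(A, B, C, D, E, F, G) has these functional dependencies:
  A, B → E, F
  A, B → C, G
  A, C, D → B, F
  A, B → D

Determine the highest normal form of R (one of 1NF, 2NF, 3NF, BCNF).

Candidate keys: {A, B}, {A, C, D}. Prime attributes: {A, B, C, D}.
Every FD has a superkey on the left, so the relation is in BCNF.

BCNF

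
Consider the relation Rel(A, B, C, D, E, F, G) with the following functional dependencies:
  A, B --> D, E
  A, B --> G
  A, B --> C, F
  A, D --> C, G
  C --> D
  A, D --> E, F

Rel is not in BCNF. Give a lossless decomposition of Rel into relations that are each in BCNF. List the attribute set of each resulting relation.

{A, B, D}; {A, C, E, F, G}; {C, D}

Candidate key of the original relation: {A, B}.
In {A, B, C, D, E, F, G}, {A, D} is not a superkey ({A, D}⁺ restricted to this set is {A, C, D, E, F, G}), so split on A, D --> C, E, F, G into {A, C, D, E, F, G} and {A, B, D}.
In {A, C, D, E, F, G}, {C} is not a superkey ({C}⁺ restricted to this set is {C, D}), so split on C --> D into {C, D} and {A, C, E, F, G}.
{C, D} has no BCNF violation.
{A, C, E, F, G} has no BCNF violation.
{A, B, D} has no BCNF violation.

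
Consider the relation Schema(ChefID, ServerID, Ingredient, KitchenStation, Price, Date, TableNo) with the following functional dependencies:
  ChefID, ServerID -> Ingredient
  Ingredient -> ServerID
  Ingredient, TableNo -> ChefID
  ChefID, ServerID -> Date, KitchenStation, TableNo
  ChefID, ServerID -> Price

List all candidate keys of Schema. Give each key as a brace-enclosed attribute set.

{ChefID, Ingredient} is a candidate key since {ChefID, Ingredient}⁺ = {ChefID, Date, Ingredient, KitchenStation, Price, ServerID, TableNo} covers every attribute.
{ChefID, ServerID} is a candidate key since {ChefID, ServerID}⁺ = {ChefID, Date, Ingredient, KitchenStation, Price, ServerID, TableNo} covers every attribute.
{Ingredient, TableNo} is a candidate key since {Ingredient, TableNo}⁺ = {ChefID, Date, Ingredient, KitchenStation, Price, ServerID, TableNo} covers every attribute.
These are minimal and exhaustive — every other superkey contains one of them.

{ChefID, Ingredient}, {ChefID, ServerID}, {Ingredient, TableNo}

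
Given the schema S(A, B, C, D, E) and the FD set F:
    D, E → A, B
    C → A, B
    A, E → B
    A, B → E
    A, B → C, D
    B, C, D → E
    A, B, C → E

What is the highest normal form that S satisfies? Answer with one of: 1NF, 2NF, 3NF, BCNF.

Candidate keys: {A, B}, {A, E}, {C}, {D, E}. Prime attributes: {A, B, C, D, E}.
Each dependency's left side is a superkey — BCNF holds.

BCNF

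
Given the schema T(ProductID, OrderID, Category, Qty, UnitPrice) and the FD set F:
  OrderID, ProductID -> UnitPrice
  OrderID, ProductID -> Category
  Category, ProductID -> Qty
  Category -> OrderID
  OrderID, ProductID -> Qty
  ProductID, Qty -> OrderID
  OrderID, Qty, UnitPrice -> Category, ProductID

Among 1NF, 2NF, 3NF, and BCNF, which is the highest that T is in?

3NF

Candidate keys: {Category, ProductID}, {Category, Qty, UnitPrice}, {OrderID, ProductID}, {OrderID, Qty, UnitPrice}, {ProductID, Qty}. Prime attributes: {Category, OrderID, ProductID, Qty, UnitPrice}.
Category -> OrderID: {Category}⁺ = {Category, OrderID}, which is not all of the attributes, so the left side is not a superkey — BCNF is violated.
Its right-hand attributes {OrderID} are all prime, as are those of every other non-superkey FD — the relation is in 3NF.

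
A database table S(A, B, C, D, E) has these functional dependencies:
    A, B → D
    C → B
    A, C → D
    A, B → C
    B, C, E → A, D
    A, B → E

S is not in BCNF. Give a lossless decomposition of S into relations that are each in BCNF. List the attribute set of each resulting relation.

{A, C, D, E}; {B, C}

Candidate keys of the original relation: {A, B}, {A, C}, {C, E}.
In {A, B, C, D, E}, {C} is not a superkey ({C}⁺ restricted to this set is {B, C}), so split on C → B into {B, C} and {A, C, D, E}.
{B, C} is in BCNF.
{A, C, D, E} is in BCNF.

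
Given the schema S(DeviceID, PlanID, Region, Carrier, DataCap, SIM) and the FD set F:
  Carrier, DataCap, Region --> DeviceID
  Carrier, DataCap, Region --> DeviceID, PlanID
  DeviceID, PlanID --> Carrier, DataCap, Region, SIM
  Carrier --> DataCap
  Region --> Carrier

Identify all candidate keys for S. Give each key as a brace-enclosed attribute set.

{Region}⁺ = {Carrier, DataCap, DeviceID, PlanID, Region, SIM} — all of the relation — so {Region} is a candidate key.
{DeviceID, PlanID}⁺ = {Carrier, DataCap, DeviceID, PlanID, Region, SIM} — all of the relation — so {DeviceID, PlanID} is a candidate key.
No proper subset of any of these is a key, and no other minimal superkey exists.

{DeviceID, PlanID}, {Region}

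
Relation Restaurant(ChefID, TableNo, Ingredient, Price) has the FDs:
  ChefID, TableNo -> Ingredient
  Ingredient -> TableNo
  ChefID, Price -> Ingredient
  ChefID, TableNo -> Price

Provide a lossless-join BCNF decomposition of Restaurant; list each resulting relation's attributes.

{ChefID, Ingredient, Price}; {Ingredient, TableNo}

Candidate keys of the original relation: {ChefID, Ingredient}, {ChefID, Price}, {ChefID, TableNo}.
Within {ChefID, Ingredient, Price, TableNo}: {Ingredient}⁺ ∩ {ChefID, Ingredient, Price, TableNo} = {Ingredient, TableNo}, not the whole set, so Ingredient -> TableNo violates BCNF; decompose into {Ingredient, TableNo} and {ChefID, Ingredient, Price}.
{Ingredient, TableNo} has no BCNF violation.
{ChefID, Ingredient, Price} has no BCNF violation.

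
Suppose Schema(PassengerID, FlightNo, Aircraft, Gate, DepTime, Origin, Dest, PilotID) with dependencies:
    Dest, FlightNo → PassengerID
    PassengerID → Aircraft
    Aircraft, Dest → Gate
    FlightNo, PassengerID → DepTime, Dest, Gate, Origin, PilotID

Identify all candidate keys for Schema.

No FD produces {FlightNo}, so it must be in every candidate key.
Closure of {Dest, FlightNo} is {Aircraft, DepTime, Dest, FlightNo, Gate, Origin, PassengerID, PilotID}, the whole schema; {Dest, FlightNo} is a candidate key.
Closure of {FlightNo, PassengerID} is {Aircraft, DepTime, Dest, FlightNo, Gate, Origin, PassengerID, PilotID}, the whole schema; {FlightNo, PassengerID} is a candidate key.
No proper subset of any of these is a key, and no other minimal superkey exists.

{Dest, FlightNo}, {FlightNo, PassengerID}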